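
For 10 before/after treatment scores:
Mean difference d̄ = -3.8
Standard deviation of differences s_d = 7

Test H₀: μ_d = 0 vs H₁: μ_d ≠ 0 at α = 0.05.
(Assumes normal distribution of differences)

df = n - 1 = 9
SE = s_d/√n = 7/√10 = 2.2136
t = d̄/SE = -3.8/2.2136 = -1.7167
Critical value: t_{0.025,9} = ±2.262
p-value ≈ 0.1202
Decision: fail to reject H₀

Answer: t = -1.7167, fail to reject H₀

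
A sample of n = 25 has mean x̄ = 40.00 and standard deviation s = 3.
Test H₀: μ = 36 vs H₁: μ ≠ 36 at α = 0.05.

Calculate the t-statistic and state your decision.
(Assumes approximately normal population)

df = n - 1 = 24
SE = s/√n = 3/√25 = 0.6000
t = (x̄ - μ₀)/SE = (40.00 - 36)/0.6000 = 6.6667
Critical value: t_{0.025,24} = ±2.064
p-value < 0.0001
Decision: reject H₀

Answer: t = 6.6667, reject H₀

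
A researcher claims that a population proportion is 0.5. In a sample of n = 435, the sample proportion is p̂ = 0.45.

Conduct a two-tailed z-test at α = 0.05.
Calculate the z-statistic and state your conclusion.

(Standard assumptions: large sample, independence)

Answer: z = -2.0857, reject H₀

Derivation:
H₀: p = 0.5, H₁: p ≠ 0.5
Standard error: SE = √(p₀(1-p₀)/n) = √(0.5×0.5/435) = 0.023973
z-statistic: z = (p̂ - p₀)/SE = (0.45 - 0.5)/0.023973 = -2.0857
Critical value: z_0.025 = ±1.960
p-value = 0.0370
Decision: reject H₀ at α = 0.05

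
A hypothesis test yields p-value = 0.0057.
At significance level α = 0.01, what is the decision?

Compare p-value to α:
0.0057 < 0.01
Decision: reject H₀

Answer: reject H₀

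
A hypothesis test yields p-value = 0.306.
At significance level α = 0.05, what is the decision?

Compare p-value to α:
0.306 ≥ 0.05
Decision: fail to reject H₀

Answer: fail to reject H₀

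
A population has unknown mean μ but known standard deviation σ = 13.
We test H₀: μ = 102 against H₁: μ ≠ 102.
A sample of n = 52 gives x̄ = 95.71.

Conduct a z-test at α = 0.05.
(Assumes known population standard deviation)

Answer: z = -3.4890, reject H₀

Derivation:
Standard error: SE = σ/√n = 13/√52 = 1.8028
z-statistic: z = (x̄ - μ₀)/SE = (95.71 - 102)/1.8028 = -3.4890
Critical value: ±1.960
p-value = 0.0005
Decision: reject H₀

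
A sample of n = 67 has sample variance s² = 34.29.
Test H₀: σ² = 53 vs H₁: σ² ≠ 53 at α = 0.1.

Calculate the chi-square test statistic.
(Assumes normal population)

Answer: χ² = 42.7008, reject H₀

Derivation:
df = n - 1 = 66
χ² = (n-1)s²/σ₀² = 66×34.29/53 = 42.7008
Critical values: χ²_{0.95,66} = 48.305, χ²_{0.05,66} = 85.965
Rejection region: χ² < 48.305 or χ² > 85.965
Decision: reject H₀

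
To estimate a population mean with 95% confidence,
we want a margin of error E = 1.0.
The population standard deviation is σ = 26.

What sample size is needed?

z_0.025 = 1.960
n = (z×σ/E)² = (1.960×26/1.0)²
n = 2596.9216
Round up: n = 2597

Answer: n = 2597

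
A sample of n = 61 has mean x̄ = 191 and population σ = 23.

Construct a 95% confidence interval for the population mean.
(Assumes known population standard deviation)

Answer: (185.2282, 196.7718)

Derivation:
Confidence level: 95%, α = 0.05
z_0.025 = 1.960
SE = σ/√n = 23/√61 = 2.9448
Margin of error = 1.960 × 2.9448 = 5.7718
CI: x̄ ± margin = 191 ± 5.7718
CI: (185.2282, 196.7718)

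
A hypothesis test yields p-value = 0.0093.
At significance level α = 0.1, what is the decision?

Answer: reject H₀

Derivation:
Compare p-value to α:
0.0093 < 0.1
Decision: reject H₀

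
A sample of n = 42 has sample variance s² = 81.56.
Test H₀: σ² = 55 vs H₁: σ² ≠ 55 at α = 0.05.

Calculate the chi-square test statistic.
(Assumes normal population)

Answer: χ² = 60.7993, reject H₀

Derivation:
df = n - 1 = 41
χ² = (n-1)s²/σ₀² = 41×81.56/55 = 60.7993
Critical values: χ²_{0.975,41} = 25.215, χ²_{0.025,41} = 60.561
Rejection region: χ² < 25.215 or χ² > 60.561
Decision: reject H₀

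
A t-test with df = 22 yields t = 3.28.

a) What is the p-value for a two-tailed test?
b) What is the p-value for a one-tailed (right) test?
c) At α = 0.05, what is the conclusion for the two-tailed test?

Answer: a) 0.0034, b) 0.0017, c) reject H₀

Derivation:
Using t-distribution with df = 22:
a) Two-tailed: p = 2×P(T > 3.28) = 0.0034
b) One-tailed: p = P(T > 3.28) = 0.0017
c) 0.0034 < 0.05, reject H₀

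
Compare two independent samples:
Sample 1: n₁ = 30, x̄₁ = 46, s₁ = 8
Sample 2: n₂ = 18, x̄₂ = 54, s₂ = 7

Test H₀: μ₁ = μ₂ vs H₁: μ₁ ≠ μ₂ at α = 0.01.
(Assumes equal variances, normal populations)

Pooled variance: s²_p = [29×8² + 17×7²]/(46) = 58.4565
s_p = 7.6457
SE = s_p×√(1/n₁ + 1/n₂) = 7.6457×√(1/30 + 1/18) = 2.2795
t = (x̄₁ - x̄₂)/SE = (46 - 54)/2.2795 = -3.5095
df = 46, t-critical = ±2.687
Decision: reject H₀

Answer: t = -3.5095, reject H₀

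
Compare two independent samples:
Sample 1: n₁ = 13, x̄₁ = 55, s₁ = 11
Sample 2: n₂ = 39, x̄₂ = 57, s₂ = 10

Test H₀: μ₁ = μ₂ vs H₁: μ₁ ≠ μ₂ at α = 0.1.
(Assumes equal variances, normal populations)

Answer: t = -0.6093, fail to reject H₀

Derivation:
Pooled variance: s²_p = [12×11² + 38×10²]/(50) = 105.0400
s_p = 10.2489
SE = s_p×√(1/n₁ + 1/n₂) = 10.2489×√(1/13 + 1/39) = 3.2823
t = (x̄₁ - x̄₂)/SE = (55 - 57)/3.2823 = -0.6093
df = 50, t-critical = ±1.676
Decision: fail to reject H₀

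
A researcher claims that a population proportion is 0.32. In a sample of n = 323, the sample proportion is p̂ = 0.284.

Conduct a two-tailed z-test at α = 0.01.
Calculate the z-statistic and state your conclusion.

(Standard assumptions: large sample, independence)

Answer: z = -1.3870, fail to reject H₀

Derivation:
H₀: p = 0.32, H₁: p ≠ 0.32
Standard error: SE = √(p₀(1-p₀)/n) = √(0.32×0.68/323) = 0.025955
z-statistic: z = (p̂ - p₀)/SE = (0.284 - 0.32)/0.025955 = -1.3870
Critical value: z_0.005 = ±2.576
p-value = 0.1654
Decision: fail to reject H₀ at α = 0.01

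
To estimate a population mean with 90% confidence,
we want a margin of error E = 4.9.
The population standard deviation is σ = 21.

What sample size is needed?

z_0.05 = 1.645
n = (z×σ/E)² = (1.645×21/4.9)²
n = 49.7025
Round up: n = 50

Answer: n = 50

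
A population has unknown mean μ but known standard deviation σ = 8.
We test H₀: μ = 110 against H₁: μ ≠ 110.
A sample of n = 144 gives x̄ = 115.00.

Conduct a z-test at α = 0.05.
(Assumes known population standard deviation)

Standard error: SE = σ/√n = 8/√144 = 0.6667
z-statistic: z = (x̄ - μ₀)/SE = (115.00 - 110)/0.6667 = 7.4996
Critical value: ±1.960
p-value < 0.0001
Decision: reject H₀

Answer: z = 7.4996, reject H₀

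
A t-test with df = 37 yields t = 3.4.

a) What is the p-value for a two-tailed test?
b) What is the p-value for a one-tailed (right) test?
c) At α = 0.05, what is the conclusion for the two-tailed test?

Using t-distribution with df = 37:
a) Two-tailed: p = 2×P(T > 3.4) = 0.0016
b) One-tailed: p = P(T > 3.4) = 0.0008
c) 0.0016 < 0.05, reject H₀

Answer: a) 0.0016, b) 0.0008, c) reject H₀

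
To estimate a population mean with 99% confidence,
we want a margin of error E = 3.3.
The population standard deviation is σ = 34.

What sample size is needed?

Answer: n = 705

Derivation:
z_0.005 = 2.576
n = (z×σ/E)² = (2.576×34/3.3)²
n = 704.4038
Round up: n = 705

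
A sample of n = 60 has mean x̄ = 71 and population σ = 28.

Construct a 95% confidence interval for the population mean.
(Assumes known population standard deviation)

Answer: (63.9150, 78.0850)

Derivation:
Confidence level: 95%, α = 0.05
z_0.025 = 1.960
SE = σ/√n = 28/√60 = 3.6148
Margin of error = 1.960 × 3.6148 = 7.0850
CI: x̄ ± margin = 71 ± 7.0850
CI: (63.9150, 78.0850)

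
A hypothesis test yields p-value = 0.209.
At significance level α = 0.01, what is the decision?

Compare p-value to α:
0.209 ≥ 0.01
Decision: fail to reject H₀

Answer: fail to reject H₀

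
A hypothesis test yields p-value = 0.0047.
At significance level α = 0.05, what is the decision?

Answer: reject H₀

Derivation:
Compare p-value to α:
0.0047 < 0.05
Decision: reject H₀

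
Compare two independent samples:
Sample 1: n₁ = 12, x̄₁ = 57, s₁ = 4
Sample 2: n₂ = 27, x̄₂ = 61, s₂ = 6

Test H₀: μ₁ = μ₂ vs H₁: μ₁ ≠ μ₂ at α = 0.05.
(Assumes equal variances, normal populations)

Answer: t = -2.1030, reject H₀

Derivation:
Pooled variance: s²_p = [11×4² + 26×6²]/(37) = 30.0541
s_p = 5.4822
SE = s_p×√(1/n₁ + 1/n₂) = 5.4822×√(1/12 + 1/27) = 1.9020
t = (x̄₁ - x̄₂)/SE = (57 - 61)/1.9020 = -2.1030
df = 37, t-critical = ±2.026
Decision: reject H₀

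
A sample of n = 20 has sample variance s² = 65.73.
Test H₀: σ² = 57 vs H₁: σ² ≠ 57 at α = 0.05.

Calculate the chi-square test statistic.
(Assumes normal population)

Answer: χ² = 21.9100, fail to reject H₀

Derivation:
df = n - 1 = 19
χ² = (n-1)s²/σ₀² = 19×65.73/57 = 21.9100
Critical values: χ²_{0.975,19} = 8.907, χ²_{0.025,19} = 32.852
Rejection region: χ² < 8.907 or χ² > 32.852
Decision: fail to reject H₀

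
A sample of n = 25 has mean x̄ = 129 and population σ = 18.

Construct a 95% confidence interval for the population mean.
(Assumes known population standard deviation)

Confidence level: 95%, α = 0.05
z_0.025 = 1.960
SE = σ/√n = 18/√25 = 3.6000
Margin of error = 1.960 × 3.6000 = 7.0560
CI: x̄ ± margin = 129 ± 7.0560
CI: (121.9440, 136.0560)

Answer: (121.9440, 136.0560)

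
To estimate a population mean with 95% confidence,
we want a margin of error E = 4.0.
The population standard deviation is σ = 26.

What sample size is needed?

Answer: n = 163

Derivation:
z_0.025 = 1.960
n = (z×σ/E)² = (1.960×26/4.0)²
n = 162.3076
Round up: n = 163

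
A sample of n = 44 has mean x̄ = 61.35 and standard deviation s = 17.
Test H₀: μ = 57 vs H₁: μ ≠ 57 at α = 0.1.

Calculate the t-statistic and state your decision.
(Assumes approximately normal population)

Answer: t = 1.6974, reject H₀

Derivation:
df = n - 1 = 43
SE = s/√n = 17/√44 = 2.5628
t = (x̄ - μ₀)/SE = (61.35 - 57)/2.5628 = 1.6974
Critical value: t_{0.05,43} = ±1.681
p-value ≈ 0.0968
Decision: reject H₀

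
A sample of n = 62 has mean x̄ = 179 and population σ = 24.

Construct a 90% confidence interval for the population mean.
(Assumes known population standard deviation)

Confidence level: 90%, α = 0.1
z_0.05 = 1.645
SE = σ/√n = 24/√62 = 3.0480
Margin of error = 1.645 × 3.0480 = 5.0140
CI: x̄ ± margin = 179 ± 5.0140
CI: (173.9860, 184.0140)

Answer: (173.9860, 184.0140)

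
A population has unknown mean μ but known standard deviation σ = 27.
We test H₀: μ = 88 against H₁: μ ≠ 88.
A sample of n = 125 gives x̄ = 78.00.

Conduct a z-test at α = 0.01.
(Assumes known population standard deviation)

Answer: z = -4.1408, reject H₀

Derivation:
Standard error: SE = σ/√n = 27/√125 = 2.4150
z-statistic: z = (x̄ - μ₀)/SE = (78.00 - 88)/2.4150 = -4.1408
Critical value: ±2.576
p-value < 0.0001
Decision: reject H₀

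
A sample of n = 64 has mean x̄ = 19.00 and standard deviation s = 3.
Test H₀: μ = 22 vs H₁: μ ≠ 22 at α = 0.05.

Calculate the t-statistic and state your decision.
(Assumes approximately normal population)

Answer: t = -8.0000, reject H₀

Derivation:
df = n - 1 = 63
SE = s/√n = 3/√64 = 0.3750
t = (x̄ - μ₀)/SE = (19.00 - 22)/0.3750 = -8.0000
Critical value: t_{0.025,63} = ±1.998
p-value < 0.0001
Decision: reject H₀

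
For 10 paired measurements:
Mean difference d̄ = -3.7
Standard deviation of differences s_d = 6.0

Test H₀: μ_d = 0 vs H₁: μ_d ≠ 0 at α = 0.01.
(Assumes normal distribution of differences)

Answer: t = -1.9500, fail to reject H₀

Derivation:
df = n - 1 = 9
SE = s_d/√n = 6.0/√10 = 1.8974
t = d̄/SE = -3.7/1.8974 = -1.9500
Critical value: t_{0.005,9} = ±3.250
p-value ≈ 0.0830
Decision: fail to reject H₀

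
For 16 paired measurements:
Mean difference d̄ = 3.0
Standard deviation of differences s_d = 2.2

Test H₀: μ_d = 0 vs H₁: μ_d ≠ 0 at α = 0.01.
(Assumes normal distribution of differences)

df = n - 1 = 15
SE = s_d/√n = 2.2/√16 = 0.5500
t = d̄/SE = 3.0/0.5500 = 5.4545
Critical value: t_{0.005,15} = ±2.947
p-value ≈ 0.0001
Decision: reject H₀

Answer: t = 5.4545, reject H₀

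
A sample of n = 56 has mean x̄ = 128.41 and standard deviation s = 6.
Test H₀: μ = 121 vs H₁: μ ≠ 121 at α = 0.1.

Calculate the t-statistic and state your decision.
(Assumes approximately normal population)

Answer: t = 9.2417, reject H₀

Derivation:
df = n - 1 = 55
SE = s/√n = 6/√56 = 0.8018
t = (x̄ - μ₀)/SE = (128.41 - 121)/0.8018 = 9.2417
Critical value: t_{0.05,55} = ±1.673
p-value < 0.0001
Decision: reject H₀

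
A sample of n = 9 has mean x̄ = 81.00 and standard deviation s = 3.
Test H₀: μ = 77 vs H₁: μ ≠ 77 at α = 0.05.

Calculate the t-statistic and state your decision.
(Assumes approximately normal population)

df = n - 1 = 8
SE = s/√n = 3/√9 = 1.0000
t = (x̄ - μ₀)/SE = (81.00 - 77)/1.0000 = 4.0000
Critical value: t_{0.025,8} = ±2.306
p-value ≈ 0.0039
Decision: reject H₀

Answer: t = 4.0000, reject H₀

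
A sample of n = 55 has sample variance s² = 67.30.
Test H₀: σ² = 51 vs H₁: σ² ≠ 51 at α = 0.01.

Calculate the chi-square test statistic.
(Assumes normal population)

Answer: χ² = 71.2588, fail to reject H₀

Derivation:
df = n - 1 = 54
χ² = (n-1)s²/σ₀² = 54×67.30/51 = 71.2588
Critical values: χ²_{0.995,54} = 30.981, χ²_{0.005,54} = 84.502
Rejection region: χ² < 30.981 or χ² > 84.502
Decision: fail to reject H₀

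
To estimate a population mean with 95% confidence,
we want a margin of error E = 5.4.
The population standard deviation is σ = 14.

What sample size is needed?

z_0.025 = 1.960
n = (z×σ/E)² = (1.960×14/5.4)²
n = 25.8215
Round up: n = 26

Answer: n = 26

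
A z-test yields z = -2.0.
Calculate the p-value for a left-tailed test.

Answer: p-value ≈ 0.0228

Derivation:
For z = -2.0:
p = P(Z < -2.0) = Φ(-2.0) = 0.0228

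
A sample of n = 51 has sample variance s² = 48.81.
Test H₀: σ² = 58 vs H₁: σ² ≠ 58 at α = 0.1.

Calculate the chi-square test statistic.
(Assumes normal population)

Answer: χ² = 42.0776, fail to reject H₀

Derivation:
df = n - 1 = 50
χ² = (n-1)s²/σ₀² = 50×48.81/58 = 42.0776
Critical values: χ²_{0.95,50} = 34.764, χ²_{0.05,50} = 67.505
Rejection region: χ² < 34.764 or χ² > 67.505
Decision: fail to reject H₀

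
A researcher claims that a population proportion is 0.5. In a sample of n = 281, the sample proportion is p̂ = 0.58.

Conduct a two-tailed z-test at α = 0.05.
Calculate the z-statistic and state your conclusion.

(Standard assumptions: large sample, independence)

Answer: z = 2.6821, reject H₀

Derivation:
H₀: p = 0.5, H₁: p ≠ 0.5
Standard error: SE = √(p₀(1-p₀)/n) = √(0.5×0.5/281) = 0.029827
z-statistic: z = (p̂ - p₀)/SE = (0.58 - 0.5)/0.029827 = 2.6821
Critical value: z_0.025 = ±1.960
p-value = 0.0073
Decision: reject H₀ at α = 0.05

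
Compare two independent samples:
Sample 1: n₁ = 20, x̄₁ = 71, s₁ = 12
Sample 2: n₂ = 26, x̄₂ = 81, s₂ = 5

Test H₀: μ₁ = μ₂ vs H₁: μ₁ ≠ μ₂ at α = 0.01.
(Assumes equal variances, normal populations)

Answer: t = -3.8469, reject H₀

Derivation:
Pooled variance: s²_p = [19×12² + 25×5²]/(44) = 76.3864
s_p = 8.7399
SE = s_p×√(1/n₁ + 1/n₂) = 8.7399×√(1/20 + 1/26) = 2.5995
t = (x̄₁ - x̄₂)/SE = (71 - 81)/2.5995 = -3.8469
df = 44, t-critical = ±2.692
Decision: reject H₀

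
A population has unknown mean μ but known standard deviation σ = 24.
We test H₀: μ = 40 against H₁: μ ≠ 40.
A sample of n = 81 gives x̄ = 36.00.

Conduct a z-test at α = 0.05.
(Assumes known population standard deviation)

Answer: z = -1.5000, fail to reject H₀

Derivation:
Standard error: SE = σ/√n = 24/√81 = 2.6667
z-statistic: z = (x̄ - μ₀)/SE = (36.00 - 40)/2.6667 = -1.5000
Critical value: ±1.960
p-value = 0.1336
Decision: fail to reject H₀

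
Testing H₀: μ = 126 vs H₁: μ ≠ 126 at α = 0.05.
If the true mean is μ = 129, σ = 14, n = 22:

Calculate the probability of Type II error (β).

SE = σ/√n = 14/√22 = 2.9848
Critical values: μ₀ ± z_0.025×SE = 126 ± 1.960×2.9848
Acceptance region: (120.1498, 131.8502)
Under H₁ (μ = 129): z_high = (131.8502 - 129)/2.9848 = 0.9549, z_low = (120.1498 - 129)/2.9848 = -2.9651
β = P(not reject | H₁) = Φ(0.9549) - Φ(-2.9651) ≈ 0.8287

Answer: β ≈ 0.8287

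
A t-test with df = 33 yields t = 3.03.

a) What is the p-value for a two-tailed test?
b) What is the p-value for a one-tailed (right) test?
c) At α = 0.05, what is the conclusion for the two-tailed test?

Using t-distribution with df = 33:
a) Two-tailed: p = 2×P(T > 3.03) = 0.0047
b) One-tailed: p = P(T > 3.03) = 0.0024
c) 0.0047 < 0.05, reject H₀

Answer: a) 0.0047, b) 0.0024, c) reject H₀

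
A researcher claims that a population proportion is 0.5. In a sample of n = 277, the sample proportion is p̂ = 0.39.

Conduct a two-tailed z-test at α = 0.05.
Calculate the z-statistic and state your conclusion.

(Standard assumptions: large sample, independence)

H₀: p = 0.5, H₁: p ≠ 0.5
Standard error: SE = √(p₀(1-p₀)/n) = √(0.5×0.5/277) = 0.030042
z-statistic: z = (p̂ - p₀)/SE = (0.39 - 0.5)/0.030042 = -3.6615
Critical value: z_0.025 = ±1.960
p-value = 0.0003
Decision: reject H₀ at α = 0.05

Answer: z = -3.6615, reject H₀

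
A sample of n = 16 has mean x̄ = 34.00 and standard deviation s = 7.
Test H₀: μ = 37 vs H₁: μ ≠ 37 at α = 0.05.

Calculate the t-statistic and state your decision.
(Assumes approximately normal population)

df = n - 1 = 15
SE = s/√n = 7/√16 = 1.7500
t = (x̄ - μ₀)/SE = (34.00 - 37)/1.7500 = -1.7143
Critical value: t_{0.025,15} = ±2.131
p-value ≈ 0.1071
Decision: fail to reject H₀

Answer: t = -1.7143, fail to reject H₀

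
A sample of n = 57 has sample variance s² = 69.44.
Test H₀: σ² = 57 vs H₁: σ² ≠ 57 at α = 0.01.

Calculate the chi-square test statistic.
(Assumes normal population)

df = n - 1 = 56
χ² = (n-1)s²/σ₀² = 56×69.44/57 = 68.2218
Critical values: χ²_{0.995,56} = 32.490, χ²_{0.005,56} = 86.994
Rejection region: χ² < 32.490 or χ² > 86.994
Decision: fail to reject H₀

Answer: χ² = 68.2218, fail to reject H₀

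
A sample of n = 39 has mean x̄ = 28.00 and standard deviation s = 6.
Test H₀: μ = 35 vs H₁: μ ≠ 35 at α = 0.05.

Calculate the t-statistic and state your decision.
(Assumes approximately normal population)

df = n - 1 = 38
SE = s/√n = 6/√39 = 0.9608
t = (x̄ - μ₀)/SE = (28.00 - 35)/0.9608 = -7.2856
Critical value: t_{0.025,38} = ±2.024
p-value < 0.0001
Decision: reject H₀

Answer: t = -7.2856, reject H₀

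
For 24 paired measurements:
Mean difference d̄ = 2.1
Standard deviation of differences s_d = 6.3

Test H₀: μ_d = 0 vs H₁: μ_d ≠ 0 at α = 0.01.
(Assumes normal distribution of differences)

df = n - 1 = 23
SE = s_d/√n = 6.3/√24 = 1.2860
t = d̄/SE = 2.1/1.2860 = 1.6330
Critical value: t_{0.005,23} = ±2.807
p-value ≈ 0.1161
Decision: fail to reject H₀

Answer: t = 1.6330, fail to reject H₀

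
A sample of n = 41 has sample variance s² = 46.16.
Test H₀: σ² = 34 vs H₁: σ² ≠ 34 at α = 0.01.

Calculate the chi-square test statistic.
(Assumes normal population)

Answer: χ² = 54.3059, fail to reject H₀

Derivation:
df = n - 1 = 40
χ² = (n-1)s²/σ₀² = 40×46.16/34 = 54.3059
Critical values: χ²_{0.995,40} = 20.707, χ²_{0.005,40} = 66.766
Rejection region: χ² < 20.707 or χ² > 66.766
Decision: fail to reject H₀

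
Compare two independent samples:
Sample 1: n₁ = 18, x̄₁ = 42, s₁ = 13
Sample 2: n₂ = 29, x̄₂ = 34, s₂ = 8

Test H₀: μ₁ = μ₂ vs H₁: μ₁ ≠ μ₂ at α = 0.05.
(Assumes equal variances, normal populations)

Answer: t = 2.6185, reject H₀

Derivation:
Pooled variance: s²_p = [17×13² + 28×8²]/(45) = 103.6667
s_p = 10.1817
SE = s_p×√(1/n₁ + 1/n₂) = 10.1817×√(1/18 + 1/29) = 3.0552
t = (x̄₁ - x̄₂)/SE = (42 - 34)/3.0552 = 2.6185
df = 45, t-critical = ±2.014
Decision: reject H₀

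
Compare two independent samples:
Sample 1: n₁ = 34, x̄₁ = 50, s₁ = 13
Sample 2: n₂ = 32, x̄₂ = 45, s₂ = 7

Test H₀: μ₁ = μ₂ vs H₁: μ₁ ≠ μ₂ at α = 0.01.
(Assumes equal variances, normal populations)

Answer: t = 1.9280, fail to reject H₀

Derivation:
Pooled variance: s²_p = [33×13² + 31×7²]/(64) = 110.8750
s_p = 10.5297
SE = s_p×√(1/n₁ + 1/n₂) = 10.5297×√(1/34 + 1/32) = 2.5934
t = (x̄₁ - x̄₂)/SE = (50 - 45)/2.5934 = 1.9280
df = 64, t-critical = ±2.655
Decision: fail to reject H₀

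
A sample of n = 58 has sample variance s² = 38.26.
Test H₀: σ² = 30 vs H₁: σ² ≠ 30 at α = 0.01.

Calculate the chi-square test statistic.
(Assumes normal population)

df = n - 1 = 57
χ² = (n-1)s²/σ₀² = 57×38.26/30 = 72.6940
Critical values: χ²_{0.995,57} = 33.248, χ²_{0.005,57} = 88.236
Rejection region: χ² < 33.248 or χ² > 88.236
Decision: fail to reject H₀

Answer: χ² = 72.6940, fail to reject H₀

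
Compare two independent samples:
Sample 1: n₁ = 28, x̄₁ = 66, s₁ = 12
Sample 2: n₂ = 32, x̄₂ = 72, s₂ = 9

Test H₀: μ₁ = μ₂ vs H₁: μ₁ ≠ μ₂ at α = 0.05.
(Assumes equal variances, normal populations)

Answer: t = -2.2074, reject H₀

Derivation:
Pooled variance: s²_p = [27×12² + 31×9²]/(58) = 110.3276
s_p = 10.5037
SE = s_p×√(1/n₁ + 1/n₂) = 10.5037×√(1/28 + 1/32) = 2.7181
t = (x̄₁ - x̄₂)/SE = (66 - 72)/2.7181 = -2.2074
df = 58, t-critical = ±2.002
Decision: reject H₀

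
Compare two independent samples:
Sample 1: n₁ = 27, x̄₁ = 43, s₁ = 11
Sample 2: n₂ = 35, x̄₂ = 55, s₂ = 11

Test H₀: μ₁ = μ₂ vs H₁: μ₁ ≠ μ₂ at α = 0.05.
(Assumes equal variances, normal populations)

Answer: t = -4.2589, reject H₀

Derivation:
Pooled variance: s²_p = [26×11² + 34×11²]/(60) = 121.0000
s_p = 11.0000
SE = s_p×√(1/n₁ + 1/n₂) = 11.0000×√(1/27 + 1/35) = 2.8176
t = (x̄₁ - x̄₂)/SE = (43 - 55)/2.8176 = -4.2589
df = 60, t-critical = ±2.000
Decision: reject H₀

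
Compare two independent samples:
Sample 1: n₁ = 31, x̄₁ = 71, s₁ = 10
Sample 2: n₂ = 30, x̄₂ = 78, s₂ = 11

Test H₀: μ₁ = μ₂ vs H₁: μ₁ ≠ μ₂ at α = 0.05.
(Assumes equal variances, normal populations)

Answer: t = -2.6022, reject H₀

Derivation:
Pooled variance: s²_p = [30×10² + 29×11²]/(59) = 110.3220
s_p = 10.5034
SE = s_p×√(1/n₁ + 1/n₂) = 10.5034×√(1/31 + 1/30) = 2.6900
t = (x̄₁ - x̄₂)/SE = (71 - 78)/2.6900 = -2.6022
df = 59, t-critical = ±2.001
Decision: reject H₀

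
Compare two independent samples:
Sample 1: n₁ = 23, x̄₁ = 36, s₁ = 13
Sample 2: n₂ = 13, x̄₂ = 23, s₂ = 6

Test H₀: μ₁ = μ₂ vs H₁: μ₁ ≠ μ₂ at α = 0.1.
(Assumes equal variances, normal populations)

Answer: t = 3.3912, reject H₀

Derivation:
Pooled variance: s²_p = [22×13² + 12×6²]/(34) = 122.0588
s_p = 11.0480
SE = s_p×√(1/n₁ + 1/n₂) = 11.0480×√(1/23 + 1/13) = 3.8335
t = (x̄₁ - x̄₂)/SE = (36 - 23)/3.8335 = 3.3912
df = 34, t-critical = ±1.691
Decision: reject H₀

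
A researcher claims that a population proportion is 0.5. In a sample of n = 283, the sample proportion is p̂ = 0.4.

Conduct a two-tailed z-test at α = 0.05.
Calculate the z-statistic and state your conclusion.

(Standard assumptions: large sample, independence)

H₀: p = 0.5, H₁: p ≠ 0.5
Standard error: SE = √(p₀(1-p₀)/n) = √(0.5×0.5/283) = 0.029722
z-statistic: z = (p̂ - p₀)/SE = (0.4 - 0.5)/0.029722 = -3.3645
Critical value: z_0.025 = ±1.960
p-value = 0.0008
Decision: reject H₀ at α = 0.05

Answer: z = -3.3645, reject H₀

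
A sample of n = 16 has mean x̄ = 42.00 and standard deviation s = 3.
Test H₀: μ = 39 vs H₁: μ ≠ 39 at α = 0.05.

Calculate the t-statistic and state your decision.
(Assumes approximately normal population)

Answer: t = 4.0000, reject H₀

Derivation:
df = n - 1 = 15
SE = s/√n = 3/√16 = 0.7500
t = (x̄ - μ₀)/SE = (42.00 - 39)/0.7500 = 4.0000
Critical value: t_{0.025,15} = ±2.131
p-value ≈ 0.0012
Decision: reject H₀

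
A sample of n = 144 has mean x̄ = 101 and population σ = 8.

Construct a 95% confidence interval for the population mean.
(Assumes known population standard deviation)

Answer: (99.6933, 102.3067)

Derivation:
Confidence level: 95%, α = 0.05
z_0.025 = 1.960
SE = σ/√n = 8/√144 = 0.6667
Margin of error = 1.960 × 0.6667 = 1.3067
CI: x̄ ± margin = 101 ± 1.3067
CI: (99.6933, 102.3067)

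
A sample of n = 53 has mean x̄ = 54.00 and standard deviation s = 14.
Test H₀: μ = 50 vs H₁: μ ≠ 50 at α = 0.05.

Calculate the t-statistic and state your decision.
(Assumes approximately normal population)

Answer: t = 2.0801, reject H₀

Derivation:
df = n - 1 = 52
SE = s/√n = 14/√53 = 1.9230
t = (x̄ - μ₀)/SE = (54.00 - 50)/1.9230 = 2.0801
Critical value: t_{0.025,52} = ±2.007
p-value ≈ 0.0425
Decision: reject H₀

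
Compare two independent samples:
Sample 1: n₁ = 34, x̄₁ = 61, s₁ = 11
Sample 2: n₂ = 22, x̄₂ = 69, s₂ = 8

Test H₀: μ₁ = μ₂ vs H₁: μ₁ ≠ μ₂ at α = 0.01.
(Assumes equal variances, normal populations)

Answer: t = -2.9410, reject H₀

Derivation:
Pooled variance: s²_p = [33×11² + 21×8²]/(54) = 98.8333
s_p = 9.9415
SE = s_p×√(1/n₁ + 1/n₂) = 9.9415×√(1/34 + 1/22) = 2.7202
t = (x̄₁ - x̄₂)/SE = (61 - 69)/2.7202 = -2.9410
df = 54, t-critical = ±2.670
Decision: reject H₀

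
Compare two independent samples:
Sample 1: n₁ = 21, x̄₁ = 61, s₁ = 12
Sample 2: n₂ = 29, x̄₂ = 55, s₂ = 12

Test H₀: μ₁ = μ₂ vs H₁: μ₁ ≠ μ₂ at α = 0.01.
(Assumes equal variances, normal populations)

Pooled variance: s²_p = [20×12² + 28×12²]/(48) = 144.0000
s_p = 12.0000
SE = s_p×√(1/n₁ + 1/n₂) = 12.0000×√(1/21 + 1/29) = 3.4384
t = (x̄₁ - x̄₂)/SE = (61 - 55)/3.4384 = 1.7450
df = 48, t-critical = ±2.682
Decision: fail to reject H₀

Answer: t = 1.7450, fail to reject H₀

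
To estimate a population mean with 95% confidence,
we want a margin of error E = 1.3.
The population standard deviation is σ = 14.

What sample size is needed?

Answer: n = 446

Derivation:
z_0.025 = 1.960
n = (z×σ/E)² = (1.960×14/1.3)²
n = 445.5347
Round up: n = 446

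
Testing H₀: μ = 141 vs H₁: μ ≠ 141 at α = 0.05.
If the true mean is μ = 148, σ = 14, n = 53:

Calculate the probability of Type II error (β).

SE = σ/√n = 14/√53 = 1.9230
Critical values: μ₀ ± z_0.025×SE = 141 ± 1.960×1.9230
Acceptance region: (137.2309, 144.7691)
Under H₁ (μ = 148): z_high = (144.7691 - 148)/1.9230 = -1.6801, z_low = (137.2309 - 148)/1.9230 = -5.6002
β = P(not reject | H₁) = Φ(-1.6801) - Φ(-5.6002) ≈ 0.0465

Answer: β ≈ 0.0465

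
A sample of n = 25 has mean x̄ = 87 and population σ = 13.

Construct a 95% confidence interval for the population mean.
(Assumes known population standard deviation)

Confidence level: 95%, α = 0.05
z_0.025 = 1.960
SE = σ/√n = 13/√25 = 2.6000
Margin of error = 1.960 × 2.6000 = 5.0960
CI: x̄ ± margin = 87 ± 5.0960
CI: (81.9040, 92.0960)

Answer: (81.9040, 92.0960)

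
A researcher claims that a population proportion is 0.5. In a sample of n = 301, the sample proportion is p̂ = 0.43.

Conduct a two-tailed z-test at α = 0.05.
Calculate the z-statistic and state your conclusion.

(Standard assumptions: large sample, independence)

Answer: z = -2.4289, reject H₀

Derivation:
H₀: p = 0.5, H₁: p ≠ 0.5
Standard error: SE = √(p₀(1-p₀)/n) = √(0.5×0.5/301) = 0.028820
z-statistic: z = (p̂ - p₀)/SE = (0.43 - 0.5)/0.028820 = -2.4289
Critical value: z_0.025 = ±1.960
p-value = 0.0151
Decision: reject H₀ at α = 0.05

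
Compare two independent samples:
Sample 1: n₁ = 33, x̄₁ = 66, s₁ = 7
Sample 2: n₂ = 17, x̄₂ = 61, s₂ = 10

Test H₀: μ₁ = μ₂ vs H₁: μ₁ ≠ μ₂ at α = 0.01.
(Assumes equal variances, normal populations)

Answer: t = 2.0616, fail to reject H₀

Derivation:
Pooled variance: s²_p = [32×7² + 16×10²]/(48) = 66.0000
s_p = 8.1240
SE = s_p×√(1/n₁ + 1/n₂) = 8.1240×√(1/33 + 1/17) = 2.4253
t = (x̄₁ - x̄₂)/SE = (66 - 61)/2.4253 = 2.0616
df = 48, t-critical = ±2.682
Decision: fail to reject H₀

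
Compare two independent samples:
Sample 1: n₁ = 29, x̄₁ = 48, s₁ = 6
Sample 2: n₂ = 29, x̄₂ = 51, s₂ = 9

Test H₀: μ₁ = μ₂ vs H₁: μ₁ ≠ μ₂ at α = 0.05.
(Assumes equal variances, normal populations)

Pooled variance: s²_p = [28×6² + 28×9²]/(56) = 58.5000
s_p = 7.6485
SE = s_p×√(1/n₁ + 1/n₂) = 7.6485×√(1/29 + 1/29) = 2.0086
t = (x̄₁ - x̄₂)/SE = (48 - 51)/2.0086 = -1.4936
df = 56, t-critical = ±2.003
Decision: fail to reject H₀

Answer: t = -1.4936, fail to reject H₀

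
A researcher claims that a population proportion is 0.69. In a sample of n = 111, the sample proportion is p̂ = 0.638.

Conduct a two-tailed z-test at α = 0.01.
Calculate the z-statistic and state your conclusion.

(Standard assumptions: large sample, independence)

Answer: z = -1.1846, fail to reject H₀

Derivation:
H₀: p = 0.69, H₁: p ≠ 0.69
Standard error: SE = √(p₀(1-p₀)/n) = √(0.69×0.31/111) = 0.043898
z-statistic: z = (p̂ - p₀)/SE = (0.638 - 0.69)/0.043898 = -1.1846
Critical value: z_0.005 = ±2.576
p-value = 0.2362
Decision: fail to reject H₀ at α = 0.01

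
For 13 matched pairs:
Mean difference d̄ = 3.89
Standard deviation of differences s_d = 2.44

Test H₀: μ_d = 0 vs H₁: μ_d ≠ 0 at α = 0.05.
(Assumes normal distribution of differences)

Answer: t = 5.7485, reject H₀

Derivation:
df = n - 1 = 12
SE = s_d/√n = 2.44/√13 = 0.6767
t = d̄/SE = 3.89/0.6767 = 5.7485
Critical value: t_{0.025,12} = ±2.179
p-value ≈ 0.0001
Decision: reject H₀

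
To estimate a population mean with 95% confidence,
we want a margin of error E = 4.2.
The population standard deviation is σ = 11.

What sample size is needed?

z_0.025 = 1.960
n = (z×σ/E)² = (1.960×11/4.2)²
n = 26.3511
Round up: n = 27

Answer: n = 27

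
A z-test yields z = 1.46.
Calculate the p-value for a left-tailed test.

For z = 1.46:
p = P(Z < 1.46) = Φ(1.46) = 0.9279

Answer: p-value ≈ 0.9279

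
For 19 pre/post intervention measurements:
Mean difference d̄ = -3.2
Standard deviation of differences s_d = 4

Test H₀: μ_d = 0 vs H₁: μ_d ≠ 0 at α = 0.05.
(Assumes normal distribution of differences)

Answer: t = -3.4870, reject H₀

Derivation:
df = n - 1 = 18
SE = s_d/√n = 4/√19 = 0.9177
t = d̄/SE = -3.2/0.9177 = -3.4870
Critical value: t_{0.025,18} = ±2.101
p-value ≈ 0.0026
Decision: reject H₀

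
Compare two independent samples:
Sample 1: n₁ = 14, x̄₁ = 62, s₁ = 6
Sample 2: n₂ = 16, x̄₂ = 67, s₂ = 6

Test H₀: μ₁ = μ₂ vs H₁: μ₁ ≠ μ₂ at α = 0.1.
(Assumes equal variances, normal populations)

Pooled variance: s²_p = [13×6² + 15×6²]/(28) = 36.0000
s_p = 6.0000
SE = s_p×√(1/n₁ + 1/n₂) = 6.0000×√(1/14 + 1/16) = 2.1958
t = (x̄₁ - x̄₂)/SE = (62 - 67)/2.1958 = -2.2771
df = 28, t-critical = ±1.701
Decision: reject H₀

Answer: t = -2.2771, reject H₀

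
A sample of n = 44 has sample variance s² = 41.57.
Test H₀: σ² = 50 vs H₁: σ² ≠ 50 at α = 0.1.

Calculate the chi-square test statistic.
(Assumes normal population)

Answer: χ² = 35.7502, fail to reject H₀

Derivation:
df = n - 1 = 43
χ² = (n-1)s²/σ₀² = 43×41.57/50 = 35.7502
Critical values: χ²_{0.95,43} = 28.965, χ²_{0.05,43} = 59.304
Rejection region: χ² < 28.965 or χ² > 59.304
Decision: fail to reject H₀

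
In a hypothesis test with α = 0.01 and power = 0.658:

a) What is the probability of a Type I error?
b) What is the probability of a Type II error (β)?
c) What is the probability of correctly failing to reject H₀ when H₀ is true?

a) Type I error probability = α = 0.01
b) Power = P(reject H₀ | H₁ true) = 1 - β = 0.658, so Type II error probability = β = 1 - Power = 0.342
c) P(fail to reject H₀ | H₀ true) = 1 - α = 0.99

Answer: a) 0.01, b) 0.342, c) 0.99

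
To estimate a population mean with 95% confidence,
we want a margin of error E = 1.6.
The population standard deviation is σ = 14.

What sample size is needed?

z_0.025 = 1.960
n = (z×σ/E)² = (1.960×14/1.6)²
n = 294.1225
Round up: n = 295

Answer: n = 295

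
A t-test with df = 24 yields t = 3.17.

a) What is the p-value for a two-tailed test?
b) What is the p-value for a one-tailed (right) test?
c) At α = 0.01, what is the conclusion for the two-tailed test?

Answer: a) 0.0041, b) 0.0021, c) reject H₀

Derivation:
Using t-distribution with df = 24:
a) Two-tailed: p = 2×P(T > 3.17) = 0.0041
b) One-tailed: p = P(T > 3.17) = 0.0021
c) 0.0041 < 0.01, reject H₀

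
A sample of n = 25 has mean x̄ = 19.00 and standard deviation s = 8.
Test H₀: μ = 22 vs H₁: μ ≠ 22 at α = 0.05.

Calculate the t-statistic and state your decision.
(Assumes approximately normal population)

Answer: t = -1.8750, fail to reject H₀

Derivation:
df = n - 1 = 24
SE = s/√n = 8/√25 = 1.6000
t = (x̄ - μ₀)/SE = (19.00 - 22)/1.6000 = -1.8750
Critical value: t_{0.025,24} = ±2.064
p-value ≈ 0.0730
Decision: fail to reject H₀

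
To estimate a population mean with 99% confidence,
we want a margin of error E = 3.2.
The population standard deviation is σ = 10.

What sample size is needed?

Answer: n = 65

Derivation:
z_0.005 = 2.576
n = (z×σ/E)² = (2.576×10/3.2)²
n = 64.8025
Round up: n = 65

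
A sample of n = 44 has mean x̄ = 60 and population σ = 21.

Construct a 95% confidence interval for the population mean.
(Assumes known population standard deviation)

Answer: (53.7948, 66.2052)

Derivation:
Confidence level: 95%, α = 0.05
z_0.025 = 1.960
SE = σ/√n = 21/√44 = 3.1659
Margin of error = 1.960 × 3.1659 = 6.2052
CI: x̄ ± margin = 60 ± 6.2052
CI: (53.7948, 66.2052)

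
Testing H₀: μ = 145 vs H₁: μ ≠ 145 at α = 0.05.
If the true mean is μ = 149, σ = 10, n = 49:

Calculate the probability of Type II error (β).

SE = σ/√n = 10/√49 = 1.4286
Critical values: μ₀ ± z_0.025×SE = 145 ± 1.960×1.4286
Acceptance region: (142.1999, 147.8001)
Under H₁ (μ = 149): z_high = (147.8001 - 149)/1.4286 = -0.8399, z_low = (142.1999 - 149)/1.4286 = -4.7600
β = P(not reject | H₁) = Φ(-0.8399) - Φ(-4.7600) ≈ 0.2005

Answer: β ≈ 0.2005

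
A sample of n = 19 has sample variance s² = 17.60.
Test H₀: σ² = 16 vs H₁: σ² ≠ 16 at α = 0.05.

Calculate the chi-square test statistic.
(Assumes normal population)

df = n - 1 = 18
χ² = (n-1)s²/σ₀² = 18×17.60/16 = 19.8000
Critical values: χ²_{0.975,18} = 8.231, χ²_{0.025,18} = 31.526
Rejection region: χ² < 8.231 or χ² > 31.526
Decision: fail to reject H₀

Answer: χ² = 19.8000, fail to reject H₀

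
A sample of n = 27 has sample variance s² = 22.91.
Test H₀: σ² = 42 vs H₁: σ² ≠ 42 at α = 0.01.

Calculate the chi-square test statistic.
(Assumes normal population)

df = n - 1 = 26
χ² = (n-1)s²/σ₀² = 26×22.91/42 = 14.1824
Critical values: χ²_{0.995,26} = 11.160, χ²_{0.005,26} = 48.290
Rejection region: χ² < 11.160 or χ² > 48.290
Decision: fail to reject H₀

Answer: χ² = 14.1824, fail to reject H₀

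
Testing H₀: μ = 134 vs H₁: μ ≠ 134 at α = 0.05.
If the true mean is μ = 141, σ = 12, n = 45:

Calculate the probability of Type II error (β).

SE = σ/√n = 12/√45 = 1.7889
Critical values: μ₀ ± z_0.025×SE = 134 ± 1.960×1.7889
Acceptance region: (130.4938, 137.5062)
Under H₁ (μ = 141): z_high = (137.5062 - 141)/1.7889 = -1.9530, z_low = (130.4938 - 141)/1.7889 = -5.8730
β = P(not reject | H₁) = Φ(-1.9530) - Φ(-5.8730) ≈ 0.0254

Answer: β ≈ 0.0254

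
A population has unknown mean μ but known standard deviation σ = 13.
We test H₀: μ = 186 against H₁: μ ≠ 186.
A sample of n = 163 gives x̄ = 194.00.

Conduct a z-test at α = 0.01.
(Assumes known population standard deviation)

Standard error: SE = σ/√n = 13/√163 = 1.0182
z-statistic: z = (x̄ - μ₀)/SE = (194.00 - 186)/1.0182 = 7.8570
Critical value: ±2.576
p-value < 0.0001
Decision: reject H₀

Answer: z = 7.8570, reject H₀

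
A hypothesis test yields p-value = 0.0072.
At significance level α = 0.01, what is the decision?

Compare p-value to α:
0.0072 < 0.01
Decision: reject H₀

Answer: reject H₀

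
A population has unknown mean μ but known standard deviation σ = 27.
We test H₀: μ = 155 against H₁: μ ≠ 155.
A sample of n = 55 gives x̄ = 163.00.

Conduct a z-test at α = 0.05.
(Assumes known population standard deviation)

Answer: z = 2.1974, reject H₀

Derivation:
Standard error: SE = σ/√n = 27/√55 = 3.6407
z-statistic: z = (x̄ - μ₀)/SE = (163.00 - 155)/3.6407 = 2.1974
Critical value: ±1.960
p-value = 0.0280
Decision: reject H₀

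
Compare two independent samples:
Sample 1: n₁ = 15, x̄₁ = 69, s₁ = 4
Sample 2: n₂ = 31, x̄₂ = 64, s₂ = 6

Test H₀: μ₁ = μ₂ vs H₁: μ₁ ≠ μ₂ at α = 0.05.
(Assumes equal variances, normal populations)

Pooled variance: s²_p = [14×4² + 30×6²]/(44) = 29.6364
s_p = 5.4439
SE = s_p×√(1/n₁ + 1/n₂) = 5.4439×√(1/15 + 1/31) = 1.7122
t = (x̄₁ - x̄₂)/SE = (69 - 64)/1.7122 = 2.9202
df = 44, t-critical = ±2.015
Decision: reject H₀

Answer: t = 2.9202, reject H₀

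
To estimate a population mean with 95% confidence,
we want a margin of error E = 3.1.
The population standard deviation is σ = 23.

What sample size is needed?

Answer: n = 212

Derivation:
z_0.025 = 1.960
n = (z×σ/E)² = (1.960×23/3.1)²
n = 211.4679
Round up: n = 212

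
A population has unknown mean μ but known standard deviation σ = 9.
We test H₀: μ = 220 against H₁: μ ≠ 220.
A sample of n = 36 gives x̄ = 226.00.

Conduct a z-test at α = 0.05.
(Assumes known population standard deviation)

Answer: z = 4.0000, reject H₀

Derivation:
Standard error: SE = σ/√n = 9/√36 = 1.5000
z-statistic: z = (x̄ - μ₀)/SE = (226.00 - 220)/1.5000 = 4.0000
Critical value: ±1.960
p-value = 0.0001
Decision: reject H₀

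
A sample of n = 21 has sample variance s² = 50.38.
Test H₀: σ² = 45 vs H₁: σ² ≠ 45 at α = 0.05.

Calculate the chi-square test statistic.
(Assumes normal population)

Answer: χ² = 22.3911, fail to reject H₀

Derivation:
df = n - 1 = 20
χ² = (n-1)s²/σ₀² = 20×50.38/45 = 22.3911
Critical values: χ²_{0.975,20} = 9.591, χ²_{0.025,20} = 34.170
Rejection region: χ² < 9.591 or χ² > 34.170
Decision: fail to reject H₀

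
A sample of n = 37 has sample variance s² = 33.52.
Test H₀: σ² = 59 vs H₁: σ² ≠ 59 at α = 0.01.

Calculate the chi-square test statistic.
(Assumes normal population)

Answer: χ² = 20.4529, fail to reject H₀

Derivation:
df = n - 1 = 36
χ² = (n-1)s²/σ₀² = 36×33.52/59 = 20.4529
Critical values: χ²_{0.995,36} = 17.887, χ²_{0.005,36} = 61.581
Rejection region: χ² < 17.887 or χ² > 61.581
Decision: fail to reject H₀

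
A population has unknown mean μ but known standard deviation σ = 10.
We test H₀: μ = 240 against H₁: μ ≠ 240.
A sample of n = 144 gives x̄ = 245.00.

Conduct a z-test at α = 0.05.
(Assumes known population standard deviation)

Standard error: SE = σ/√n = 10/√144 = 0.8333
z-statistic: z = (x̄ - μ₀)/SE = (245.00 - 240)/0.8333 = 6.0002
Critical value: ±1.960
p-value < 0.0001
Decision: reject H₀

Answer: z = 6.0002, reject H₀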